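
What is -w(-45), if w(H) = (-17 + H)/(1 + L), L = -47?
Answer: -31/23 ≈ -1.3478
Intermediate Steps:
w(H) = 17/46 - H/46 (w(H) = (-17 + H)/(1 - 47) = (-17 + H)/(-46) = (-17 + H)*(-1/46) = 17/46 - H/46)
-w(-45) = -(17/46 - 1/46*(-45)) = -(17/46 + 45/46) = -1*31/23 = -31/23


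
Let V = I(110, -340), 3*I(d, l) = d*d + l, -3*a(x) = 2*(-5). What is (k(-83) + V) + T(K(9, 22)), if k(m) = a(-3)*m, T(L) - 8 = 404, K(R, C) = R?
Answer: 12166/3 ≈ 4055.3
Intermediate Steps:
T(L) = 412 (T(L) = 8 + 404 = 412)
a(x) = 10/3 (a(x) = -2*(-5)/3 = -⅓*(-10) = 10/3)
I(d, l) = l/3 + d²/3 (I(d, l) = (d*d + l)/3 = (d² + l)/3 = (l + d²)/3 = l/3 + d²/3)
V = 3920 (V = (⅓)*(-340) + (⅓)*110² = -340/3 + (⅓)*12100 = -340/3 + 12100/3 = 3920)
k(m) = 10*m/3
(k(-83) + V) + T(K(9, 22)) = ((10/3)*(-83) + 3920) + 412 = (-830/3 + 3920) + 412 = 10930/3 + 412 = 12166/3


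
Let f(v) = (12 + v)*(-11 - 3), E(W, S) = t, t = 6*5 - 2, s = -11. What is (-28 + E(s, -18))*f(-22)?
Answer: 0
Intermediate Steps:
t = 28 (t = 30 - 2 = 28)
E(W, S) = 28
f(v) = -168 - 14*v (f(v) = (12 + v)*(-14) = -168 - 14*v)
(-28 + E(s, -18))*f(-22) = (-28 + 28)*(-168 - 14*(-22)) = 0*(-168 + 308) = 0*140 = 0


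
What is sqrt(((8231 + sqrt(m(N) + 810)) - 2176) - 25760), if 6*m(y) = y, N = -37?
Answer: sqrt(-709380 + 6*sqrt(28938))/6 ≈ 140.27*I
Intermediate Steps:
m(y) = y/6
sqrt(((8231 + sqrt(m(N) + 810)) - 2176) - 25760) = sqrt(((8231 + sqrt((1/6)*(-37) + 810)) - 2176) - 25760) = sqrt(((8231 + sqrt(-37/6 + 810)) - 2176) - 25760) = sqrt(((8231 + sqrt(4823/6)) - 2176) - 25760) = sqrt(((8231 + sqrt(28938)/6) - 2176) - 25760) = sqrt((6055 + sqrt(28938)/6) - 25760) = sqrt(-19705 + sqrt(28938)/6)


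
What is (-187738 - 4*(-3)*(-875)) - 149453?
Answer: -347691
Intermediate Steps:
(-187738 - 4*(-3)*(-875)) - 149453 = (-187738 + 12*(-875)) - 149453 = (-187738 - 10500) - 149453 = -198238 - 149453 = -347691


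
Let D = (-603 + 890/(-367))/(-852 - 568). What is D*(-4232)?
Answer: -235078078/130285 ≈ -1804.3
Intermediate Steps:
D = 222191/521140 (D = (-603 + 890*(-1/367))/(-1420) = (-603 - 890/367)*(-1/1420) = -222191/367*(-1/1420) = 222191/521140 ≈ 0.42636)
D*(-4232) = (222191/521140)*(-4232) = -235078078/130285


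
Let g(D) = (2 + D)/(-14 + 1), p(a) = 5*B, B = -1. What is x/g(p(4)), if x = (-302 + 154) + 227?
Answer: 1027/3 ≈ 342.33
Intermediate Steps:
p(a) = -5 (p(a) = 5*(-1) = -5)
g(D) = -2/13 - D/13 (g(D) = (2 + D)/(-13) = (2 + D)*(-1/13) = -2/13 - D/13)
x = 79 (x = -148 + 227 = 79)
x/g(p(4)) = 79/(-2/13 - 1/13*(-5)) = 79/(-2/13 + 5/13) = 79/(3/13) = 79*(13/3) = 1027/3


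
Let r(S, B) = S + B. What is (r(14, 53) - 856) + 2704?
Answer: 1915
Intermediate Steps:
r(S, B) = B + S
(r(14, 53) - 856) + 2704 = ((53 + 14) - 856) + 2704 = (67 - 856) + 2704 = -789 + 2704 = 1915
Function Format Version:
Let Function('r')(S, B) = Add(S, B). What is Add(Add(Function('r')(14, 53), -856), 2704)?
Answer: 1915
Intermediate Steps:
Function('r')(S, B) = Add(B, S)
Add(Add(Function('r')(14, 53), -856), 2704) = Add(Add(Add(53, 14), -856), 2704) = Add(Add(67, -856), 2704) = Add(-789, 2704) = 1915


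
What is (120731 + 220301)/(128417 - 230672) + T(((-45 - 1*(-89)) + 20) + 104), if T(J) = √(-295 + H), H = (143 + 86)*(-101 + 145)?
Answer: -341032/102255 + √9781 ≈ 95.564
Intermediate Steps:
H = 10076 (H = 229*44 = 10076)
T(J) = √9781 (T(J) = √(-295 + 10076) = √9781)
(120731 + 220301)/(128417 - 230672) + T(((-45 - 1*(-89)) + 20) + 104) = (120731 + 220301)/(128417 - 230672) + √9781 = 341032/(-102255) + √9781 = 341032*(-1/102255) + √9781 = -341032/102255 + √9781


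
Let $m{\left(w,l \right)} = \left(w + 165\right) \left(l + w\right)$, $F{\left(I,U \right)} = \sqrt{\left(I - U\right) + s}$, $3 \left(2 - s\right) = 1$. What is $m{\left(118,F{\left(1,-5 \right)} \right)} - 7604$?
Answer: $25790 + \frac{283 \sqrt{69}}{3} \approx 26574.0$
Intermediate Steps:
$s = \frac{5}{3}$ ($s = 2 - \frac{1}{3} = \frac{5}{3} \approx 1.6667$)
$F{\left(I,U \right)} = \sqrt{\frac{5}{3} + I - U}$ ($F{\left(I,U \right)} = \sqrt{\left(I - U\right) + \frac{5}{3}} = \sqrt{\frac{5}{3} + I - U}$)
$m{\left(w,l \right)} = \left(165 + w\right) \left(l + w\right)$
$m{\left(118,F{\left(1,-5 \right)} \right)} - 7604 = \left(118^{2} + 165 \frac{\sqrt{15 - -45 + 9 \cdot 1}}{3} + 165 \cdot 118 + \frac{\sqrt{15 - -45 + 9 \cdot 1}}{3} \cdot 118\right) - 7604 = \left(13924 + 165 \frac{\sqrt{15 + 45 + 9}}{3} + 19470 + \frac{\sqrt{15 + 45 + 9}}{3} \cdot 118\right) - 7604 = \left(13924 + 165 \frac{\sqrt{69}}{3} + 19470 + \frac{\sqrt{69}}{3} \cdot 118\right) - 7604 = \left(13924 + 55 \sqrt{69} + 19470 + \frac{118 \sqrt{69}}{3}\right) - 7604 = \left(33394 + \frac{283 \sqrt{69}}{3}\right) - 7604 = 25790 + \frac{283 \sqrt{69}}{3}$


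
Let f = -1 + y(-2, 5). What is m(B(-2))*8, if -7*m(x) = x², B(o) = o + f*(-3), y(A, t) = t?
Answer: -224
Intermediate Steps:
f = 4 (f = -1 + 5 = 4)
B(o) = -12 + o (B(o) = o + 4*(-3) = o - 12 = -12 + o)
m(x) = -x²/7
m(B(-2))*8 = -(-12 - 2)²/7*8 = -⅐*(-14)²*8 = -⅐*196*8 = -28*8 = -224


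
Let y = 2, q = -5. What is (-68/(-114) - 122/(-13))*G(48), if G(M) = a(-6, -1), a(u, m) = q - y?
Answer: -51772/741 ≈ -69.868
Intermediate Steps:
a(u, m) = -7 (a(u, m) = -5 - 1*2 = -5 - 2 = -7)
G(M) = -7
(-68/(-114) - 122/(-13))*G(48) = (-68/(-114) - 122/(-13))*(-7) = (-68*(-1/114) - 122*(-1/13))*(-7) = (34/57 + 122/13)*(-7) = (7396/741)*(-7) = -51772/741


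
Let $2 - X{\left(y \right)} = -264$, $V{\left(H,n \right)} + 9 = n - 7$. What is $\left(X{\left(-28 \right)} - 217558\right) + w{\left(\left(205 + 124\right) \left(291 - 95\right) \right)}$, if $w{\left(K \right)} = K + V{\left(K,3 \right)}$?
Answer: $-152821$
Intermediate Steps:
$V{\left(H,n \right)} = -16 + n$ ($V{\left(H,n \right)} = -9 + \left(n - 7\right) = -9 + \left(-7 + n\right) = -16 + n$)
$X{\left(y \right)} = 266$ ($X{\left(y \right)} = 2 - -264 = 2 + 264 = 266$)
$w{\left(K \right)} = -13 + K$ ($w{\left(K \right)} = K + \left(-16 + 3\right) = K - 13 = -13 + K$)
$\left(X{\left(-28 \right)} - 217558\right) + w{\left(\left(205 + 124\right) \left(291 - 95\right) \right)} = \left(266 - 217558\right) - \left(13 - \left(205 + 124\right) \left(291 - 95\right)\right) = -217292 + \left(-13 + 329 \cdot 196\right) = -217292 + \left(-13 + 64484\right) = -217292 + 64471 = -152821$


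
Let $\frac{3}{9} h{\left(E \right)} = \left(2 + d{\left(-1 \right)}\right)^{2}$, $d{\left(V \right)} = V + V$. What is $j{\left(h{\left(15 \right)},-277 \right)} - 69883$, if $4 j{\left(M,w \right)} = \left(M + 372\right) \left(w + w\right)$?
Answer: $-121405$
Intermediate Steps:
$d{\left(V \right)} = 2 V$
$h{\left(E \right)} = 0$ ($h{\left(E \right)} = 3 \left(2 + 2 \left(-1\right)\right)^{2} = 3 \left(2 - 2\right)^{2} = 3 \cdot 0^{2} = 3 \cdot 0 = 0$)
$j{\left(M,w \right)} = \frac{w \left(372 + M\right)}{2}$ ($j{\left(M,w \right)} = \frac{\left(M + 372\right) \left(w + w\right)}{4} = \frac{\left(372 + M\right) 2 w}{4} = \frac{2 w \left(372 + M\right)}{4} = \frac{w \left(372 + M\right)}{2}$)
$j{\left(h{\left(15 \right)},-277 \right)} - 69883 = \frac{1}{2} \left(-277\right) \left(372 + 0\right) - 69883 = \frac{1}{2} \left(-277\right) 372 - 69883 = -51522 - 69883 = -121405$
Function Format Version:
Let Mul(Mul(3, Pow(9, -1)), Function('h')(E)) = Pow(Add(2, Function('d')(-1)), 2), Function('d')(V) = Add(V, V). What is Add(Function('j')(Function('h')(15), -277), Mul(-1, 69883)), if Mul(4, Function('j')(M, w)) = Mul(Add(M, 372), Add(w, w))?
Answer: -121405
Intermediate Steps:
Function('d')(V) = Mul(2, V)
Function('h')(E) = 0 (Function('h')(E) = Mul(3, Pow(Add(2, Mul(2, -1)), 2)) = Mul(3, Pow(Add(2, -2), 2)) = Mul(3, Pow(0, 2)) = Mul(3, 0) = 0)
Function('j')(M, w) = Mul(Rational(1, 2), w, Add(372, M)) (Function('j')(M, w) = Mul(Rational(1, 4), Mul(Add(M, 372), Add(w, w))) = Mul(Rational(1, 4), Mul(Add(372, M), Mul(2, w))) = Mul(Rational(1, 4), Mul(2, w, Add(372, M))) = Mul(Rational(1, 2), w, Add(372, M)))
Add(Function('j')(Function('h')(15), -277), Mul(-1, 69883)) = Add(Mul(Rational(1, 2), -277, Add(372, 0)), Mul(-1, 69883)) = Add(Mul(Rational(1, 2), -277, 372), -69883) = Add(-51522, -69883) = -121405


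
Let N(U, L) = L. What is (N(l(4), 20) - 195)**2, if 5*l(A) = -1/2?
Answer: 30625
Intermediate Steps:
l(A) = -1/10 (l(A) = (-1/2)/5 = (-1*1/2)/5 = (1/5)*(-1/2) = -1/10)
(N(l(4), 20) - 195)**2 = (20 - 195)**2 = (-175)**2 = 30625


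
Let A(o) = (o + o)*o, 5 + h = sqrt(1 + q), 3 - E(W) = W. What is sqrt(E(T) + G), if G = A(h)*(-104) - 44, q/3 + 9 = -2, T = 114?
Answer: sqrt(1301 + 8320*I*sqrt(2)) ≈ 81.052 + 72.584*I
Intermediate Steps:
E(W) = 3 - W
q = -33 (q = -27 + 3*(-2) = -27 - 6 = -33)
h = -5 + 4*I*sqrt(2) (h = -5 + sqrt(1 - 33) = -5 + sqrt(-32) = -5 + 4*I*sqrt(2) ≈ -5.0 + 5.6569*I)
A(o) = 2*o**2 (A(o) = (2*o)*o = 2*o**2)
G = -44 - 208*(-5 + 4*I*sqrt(2))**2 (G = (2*(-5 + 4*I*sqrt(2))**2)*(-104) - 44 = -208*(-5 + 4*I*sqrt(2))**2 - 44 = -44 - 208*(-5 + 4*I*sqrt(2))**2 ≈ 1412.0 + 11766.0*I)
sqrt(E(T) + G) = sqrt((3 - 1*114) + (1412 + 8320*I*sqrt(2))) = sqrt((3 - 114) + (1412 + 8320*I*sqrt(2))) = sqrt(-111 + (1412 + 8320*I*sqrt(2))) = sqrt(1301 + 8320*I*sqrt(2))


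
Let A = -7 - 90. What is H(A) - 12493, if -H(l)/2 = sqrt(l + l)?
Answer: -12493 - 2*I*sqrt(194) ≈ -12493.0 - 27.857*I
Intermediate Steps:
A = -97
H(l) = -2*sqrt(2)*sqrt(l) (H(l) = -2*sqrt(l + l) = -2*sqrt(2)*sqrt(l))
H(A) - 12493 = -2*sqrt(2)*sqrt(-97) - 12493 = -2*sqrt(2)*I*sqrt(97) - 12493 = -2*I*sqrt(194) - 12493 = -12493 - 2*I*sqrt(194)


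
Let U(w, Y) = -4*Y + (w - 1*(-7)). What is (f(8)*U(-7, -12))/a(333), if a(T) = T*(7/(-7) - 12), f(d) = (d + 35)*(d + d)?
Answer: -11008/1443 ≈ -7.6286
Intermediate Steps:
U(w, Y) = 7 + w - 4*Y (U(w, Y) = -4*Y + (w + 7) = -4*Y + (7 + w) = 7 + w - 4*Y)
f(d) = 2*d*(35 + d) (f(d) = (35 + d)*(2*d) = 2*d*(35 + d))
a(T) = -13*T (a(T) = T*(7*(-1/7) - 12) = T*(-1 - 12) = T*(-13) = -13*T)
(f(8)*U(-7, -12))/a(333) = ((2*8*(35 + 8))*(7 - 7 - 4*(-12)))/((-13*333)) = ((2*8*43)*(7 - 7 + 48))/(-4329) = (688*48)*(-1/4329) = 33024*(-1/4329) = -11008/1443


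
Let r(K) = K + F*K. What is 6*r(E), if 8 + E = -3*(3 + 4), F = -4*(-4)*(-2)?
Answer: 5394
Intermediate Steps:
F = -32 (F = 16*(-2) = -32)
E = -29 (E = -8 - 3*(3 + 4) = -8 - 3*7 = -8 - 21 = -29)
r(K) = -31*K (r(K) = K - 32*K = -31*K)
6*r(E) = 6*(-31*(-29)) = 6*899 = 5394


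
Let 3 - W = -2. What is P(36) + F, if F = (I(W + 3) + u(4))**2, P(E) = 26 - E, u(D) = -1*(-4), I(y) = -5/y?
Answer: 89/64 ≈ 1.3906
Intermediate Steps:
W = 5 (W = 3 - 1*(-2) = 3 + 2 = 5)
u(D) = 4
F = 729/64 (F = (-5/(5 + 3) + 4)**2 = (-5/8 + 4)**2 = (27/8)**2 = 729/64 ≈ 11.391)
P(36) + F = (26 - 1*36) + 729/64 = (26 - 36) + 729/64 = -10 + 729/64 = 89/64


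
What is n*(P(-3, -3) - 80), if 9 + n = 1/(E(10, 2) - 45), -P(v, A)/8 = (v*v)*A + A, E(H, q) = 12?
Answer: -47680/33 ≈ -1444.8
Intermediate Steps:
P(v, A) = -8*A - 8*A*v² (P(v, A) = -8*((v*v)*A + A) = -8*(v²*A + A) = -8*(A*v² + A) = -8*(A + A*v²) = -8*A - 8*A*v²)
n = -298/33 (n = -9 + 1/(12 - 45) = -9 + 1/(-33) = -9 - 1/33 = -298/33 ≈ -9.0303)
n*(P(-3, -3) - 80) = -298*(-8*(-3)*(1 + (-3)²) - 80)/33 = -298*(-8*(-3)*(1 + 9) - 80)/33 = -298*(-8*(-3)*10 - 80)/33 = -298*(240 - 80)/33 = -298/33*160 = -47680/33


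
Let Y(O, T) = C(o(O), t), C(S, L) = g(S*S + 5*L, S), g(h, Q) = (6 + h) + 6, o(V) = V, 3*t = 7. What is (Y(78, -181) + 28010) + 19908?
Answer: 162077/3 ≈ 54026.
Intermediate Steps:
t = 7/3 (t = (⅓)*7 = 7/3 ≈ 2.3333)
g(h, Q) = 12 + h
C(S, L) = 12 + S² + 5*L (C(S, L) = 12 + (S*S + 5*L) = 12 + (S² + 5*L) = 12 + S² + 5*L)
Y(O, T) = 71/3 + O² (Y(O, T) = 12 + O² + 5*(7/3) = 12 + O² + 35/3 = 71/3 + O²)
(Y(78, -181) + 28010) + 19908 = ((71/3 + 78²) + 28010) + 19908 = ((71/3 + 6084) + 28010) + 19908 = (18323/3 + 28010) + 19908 = 102353/3 + 19908 = 162077/3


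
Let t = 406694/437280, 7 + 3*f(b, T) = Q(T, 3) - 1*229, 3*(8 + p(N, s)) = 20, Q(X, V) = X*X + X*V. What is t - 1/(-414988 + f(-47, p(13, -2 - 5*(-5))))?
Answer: 113943956491/122512956240 ≈ 0.93006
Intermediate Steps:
Q(X, V) = X² + V*X
p(N, s) = -4/3 (p(N, s) = -8 + (⅓)*20 = -8 + 20/3 = -4/3)
f(b, T) = -236/3 + T*(3 + T)/3 (f(b, T) = -7/3 + (T*(3 + T) - 1*229)/3 = -7/3 + (T*(3 + T) - 229)/3 = -7/3 + (-229 + T*(3 + T))/3 = -7/3 + (-229/3 + T*(3 + T)/3) = -236/3 + T*(3 + T)/3)
t = 203347/218640 (t = 406694*(1/437280) = 203347/218640 ≈ 0.93005)
t - 1/(-414988 + f(-47, p(13, -2 - 5*(-5)))) = 203347/218640 - 1/(-414988 + (-236/3 + (⅓)*(-4/3)*(3 - 4/3))) = 203347/218640 - 1/(-414988 + (-236/3 + (⅓)*(-4/3)*(5/3))) = 203347/218640 - 1/(-414988 + (-236/3 - 20/27)) = 203347/218640 - 1/(-414988 - 2144/27) = 203347/218640 - 1/(-11206820/27) = 203347/218640 - 1*(-27/11206820) = 203347/218640 + 27/11206820 = 113943956491/122512956240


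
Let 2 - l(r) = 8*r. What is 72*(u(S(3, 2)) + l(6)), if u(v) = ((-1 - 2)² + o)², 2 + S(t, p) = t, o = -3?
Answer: -720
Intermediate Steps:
S(t, p) = -2 + t
l(r) = 2 - 8*r
u(v) = 36 (u(v) = ((-1 - 2)² - 3)² = ((-3)² - 3)² = (9 - 3)² = 6² = 36)
72*(u(S(3, 2)) + l(6)) = 72*(36 + (2 - 8*6)) = 72*(36 + (2 - 48)) = 72*(36 - 46) = 72*(-10) = -720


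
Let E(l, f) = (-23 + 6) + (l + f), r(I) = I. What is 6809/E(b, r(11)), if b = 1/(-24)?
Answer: -163416/145 ≈ -1127.0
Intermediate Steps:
b = -1/24 ≈ -0.041667
E(l, f) = -17 + f + l (E(l, f) = -17 + (f + l) = -17 + f + l)
6809/E(b, r(11)) = 6809/(-17 + 11 - 1/24) = 6809/(-145/24) = 6809*(-24/145) = -163416/145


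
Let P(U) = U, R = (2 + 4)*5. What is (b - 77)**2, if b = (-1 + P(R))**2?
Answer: 583696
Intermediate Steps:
R = 30 (R = 6*5 = 30)
b = 841 (b = (-1 + 30)**2 = 29**2 = 841)
(b - 77)**2 = (841 - 77)**2 = 764**2 = 583696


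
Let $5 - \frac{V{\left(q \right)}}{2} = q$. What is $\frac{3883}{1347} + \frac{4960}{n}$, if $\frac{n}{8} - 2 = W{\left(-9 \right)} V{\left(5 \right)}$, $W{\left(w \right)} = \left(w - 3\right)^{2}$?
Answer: $\frac{421453}{1347} \approx 312.88$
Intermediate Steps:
$W{\left(w \right)} = \left(-3 + w\right)^{2}$
$V{\left(q \right)} = 10 - 2 q$
$n = 16$ ($n = 16 + 8 \left(-3 - 9\right)^{2} \left(10 - 10\right) = 16 + 8 \left(-12\right)^{2} \left(10 - 10\right) = 16 + 8 \cdot 144 \cdot 0 = 16 + 8 \cdot 0 = 16 + 0 = 16$)
$\frac{3883}{1347} + \frac{4960}{n} = \frac{3883}{1347} + \frac{4960}{16} = 3883 \cdot \frac{1}{1347} + 4960 \cdot \frac{1}{16} = \frac{3883}{1347} + 310 = \frac{421453}{1347}$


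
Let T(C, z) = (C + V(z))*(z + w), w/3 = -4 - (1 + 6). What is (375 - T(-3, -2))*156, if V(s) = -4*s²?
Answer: -45240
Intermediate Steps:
w = -33 (w = 3*(-4 - (1 + 6)) = 3*(-4 - 1*7) = 3*(-4 - 7) = 3*(-11) = -33)
T(C, z) = (-33 + z)*(C - 4*z²) (T(C, z) = (C - 4*z²)*(z - 33) = (C - 4*z²)*(-33 + z) = (-33 + z)*(C - 4*z²))
(375 - T(-3, -2))*156 = (375 - (-33*(-3) - 4*(-2)³ + 132*(-2)² - 3*(-2)))*156 = (375 - (99 - 4*(-8) + 132*4 + 6))*156 = (375 - (99 + 32 + 528 + 6))*156 = (375 - 1*665)*156 = (375 - 665)*156 = -290*156 = -45240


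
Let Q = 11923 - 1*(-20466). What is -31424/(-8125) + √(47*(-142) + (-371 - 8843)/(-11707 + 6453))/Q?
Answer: 31424/8125 + I*√46046032357/85085903 ≈ 3.8676 + 0.002522*I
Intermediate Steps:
Q = 32389 (Q = 11923 + 20466 = 32389)
-31424/(-8125) + √(47*(-142) + (-371 - 8843)/(-11707 + 6453))/Q = -31424/(-8125) + √(47*(-142) + (-371 - 8843)/(-11707 + 6453))/32389 = -31424*(-1/8125) + √(-6674 - 9214/(-5254))*(1/32389) = 31424/8125 + √(-6674 - 9214*(-1/5254))*(1/32389) = 31424/8125 + √(-6674 + 4607/2627)*(1/32389) = 31424/8125 + √(-17527991/2627)*(1/32389) = 31424/8125 + (I*√46046032357/2627)*(1/32389) = 31424/8125 + I*√46046032357/85085903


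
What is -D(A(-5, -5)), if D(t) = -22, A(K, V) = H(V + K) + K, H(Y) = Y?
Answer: 22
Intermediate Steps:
A(K, V) = V + 2*K (A(K, V) = (V + K) + K = (K + V) + K = V + 2*K)
-D(A(-5, -5)) = -1*(-22) = 22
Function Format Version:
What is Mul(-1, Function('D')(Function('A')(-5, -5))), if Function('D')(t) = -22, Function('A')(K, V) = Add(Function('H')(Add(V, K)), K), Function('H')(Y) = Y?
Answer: 22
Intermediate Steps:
Function('A')(K, V) = Add(V, Mul(2, K)) (Function('A')(K, V) = Add(Add(V, K), K) = Add(Add(K, V), K) = Add(V, Mul(2, K)))
Mul(-1, Function('D')(Function('A')(-5, -5))) = Mul(-1, -22) = 22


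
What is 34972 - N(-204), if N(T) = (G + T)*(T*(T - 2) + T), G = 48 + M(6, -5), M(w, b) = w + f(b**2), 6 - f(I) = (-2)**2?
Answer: 6224332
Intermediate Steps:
f(I) = 2 (f(I) = 6 - 1*(-2)**2 = 6 - 1*4 = 6 - 4 = 2)
M(w, b) = 2 + w (M(w, b) = w + 2 = 2 + w)
G = 56 (G = 48 + (2 + 6) = 48 + 8 = 56)
N(T) = (56 + T)*(T + T*(-2 + T)) (N(T) = (56 + T)*(T*(T - 2) + T) = (56 + T)*(T*(-2 + T) + T) = (56 + T)*(T + T*(-2 + T)))
34972 - N(-204) = 34972 - (-204)*(-56 + (-204)**2 + 55*(-204)) = 34972 - (-204)*(-56 + 41616 - 11220) = 34972 - (-204)*30340 = 34972 - 1*(-6189360) = 34972 + 6189360 = 6224332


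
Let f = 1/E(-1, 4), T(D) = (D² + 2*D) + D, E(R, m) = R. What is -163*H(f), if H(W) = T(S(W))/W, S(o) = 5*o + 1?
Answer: 652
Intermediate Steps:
S(o) = 1 + 5*o
T(D) = D² + 3*D
f = -1 (f = 1/(-1) = -1)
H(W) = (1 + 5*W)*(4 + 5*W)/W (H(W) = ((1 + 5*W)*(3 + (1 + 5*W)))/W = ((1 + 5*W)*(4 + 5*W))/W = (1 + 5*W)*(4 + 5*W)/W)
-163*H(f) = -163*(25 + 4/(-1) + 25*(-1)) = -163*(25 + 4*(-1) - 25) = -163*(25 - 4 - 25) = -163*(-4) = 652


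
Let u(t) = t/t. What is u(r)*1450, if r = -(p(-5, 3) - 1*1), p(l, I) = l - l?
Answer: 1450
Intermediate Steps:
p(l, I) = 0
r = 1 (r = -(0 - 1*1) = -(0 - 1) = -1*(-1) = 1)
u(t) = 1
u(r)*1450 = 1*1450 = 1450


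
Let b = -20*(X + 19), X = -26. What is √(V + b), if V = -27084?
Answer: 8*I*√421 ≈ 164.15*I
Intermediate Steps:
b = 140 (b = -20*(-26 + 19) = -20*(-7) = 140)
√(V + b) = √(-27084 + 140) = √(-26944) = 8*I*√421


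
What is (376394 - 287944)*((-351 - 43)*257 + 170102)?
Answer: 6089251800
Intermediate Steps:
(376394 - 287944)*((-351 - 43)*257 + 170102) = 88450*(-394*257 + 170102) = 88450*(-101258 + 170102) = 88450*68844 = 6089251800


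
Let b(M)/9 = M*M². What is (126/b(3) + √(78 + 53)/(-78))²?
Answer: 143107/492804 - 14*√131/1053 ≈ 0.13822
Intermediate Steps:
b(M) = 9*M³ (b(M) = 9*(M*M²) = 9*M³)
(126/b(3) + √(78 + 53)/(-78))² = (126/((9*3³)) + √(78 + 53)/(-78))² = (126/((9*27)) + √131*(-1/78))² = (126/243 - √131/78)² = (126*(1/243) - √131/78)² = (14/27 - √131/78)²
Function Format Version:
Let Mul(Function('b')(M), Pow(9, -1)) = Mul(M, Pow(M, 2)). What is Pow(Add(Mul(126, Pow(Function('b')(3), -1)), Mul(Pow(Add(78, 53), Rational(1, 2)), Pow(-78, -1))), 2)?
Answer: Add(Rational(143107, 492804), Mul(Rational(-14, 1053), Pow(131, Rational(1, 2)))) ≈ 0.13822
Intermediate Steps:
Function('b')(M) = Mul(9, Pow(M, 3)) (Function('b')(M) = Mul(9, Mul(M, Pow(M, 2))) = Mul(9, Pow(M, 3)))
Pow(Add(Mul(126, Pow(Function('b')(3), -1)), Mul(Pow(Add(78, 53), Rational(1, 2)), Pow(-78, -1))), 2) = Pow(Add(Mul(126, Pow(Mul(9, Pow(3, 3)), -1)), Mul(Pow(Add(78, 53), Rational(1, 2)), Pow(-78, -1))), 2) = Pow(Add(Mul(126, Pow(Mul(9, 27), -1)), Mul(Pow(131, Rational(1, 2)), Rational(-1, 78))), 2) = Pow(Add(Mul(126, Pow(243, -1)), Mul(Rational(-1, 78), Pow(131, Rational(1, 2)))), 2) = Pow(Add(Mul(126, Rational(1, 243)), Mul(Rational(-1, 78), Pow(131, Rational(1, 2)))), 2) = Pow(Add(Rational(14, 27), Mul(Rational(-1, 78), Pow(131, Rational(1, 2)))), 2)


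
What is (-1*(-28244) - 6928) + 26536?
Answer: 47852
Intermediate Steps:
(-1*(-28244) - 6928) + 26536 = (28244 - 6928) + 26536 = 21316 + 26536 = 47852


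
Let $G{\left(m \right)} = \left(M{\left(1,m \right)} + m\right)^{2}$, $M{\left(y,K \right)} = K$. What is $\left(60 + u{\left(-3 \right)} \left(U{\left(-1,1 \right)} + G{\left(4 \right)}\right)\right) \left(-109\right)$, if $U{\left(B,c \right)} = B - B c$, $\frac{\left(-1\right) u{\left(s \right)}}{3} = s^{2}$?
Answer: $181812$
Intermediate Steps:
$G{\left(m \right)} = 4 m^{2}$ ($G{\left(m \right)} = \left(m + m\right)^{2} = \left(2 m\right)^{2} = 4 m^{2}$)
$u{\left(s \right)} = - 3 s^{2}$
$U{\left(B,c \right)} = B - B c$
$\left(60 + u{\left(-3 \right)} \left(U{\left(-1,1 \right)} + G{\left(4 \right)}\right)\right) \left(-109\right) = \left(60 + - 3 \left(-3\right)^{2} \left(- (1 - 1) + 4 \cdot 4^{2}\right)\right) \left(-109\right) = \left(60 + \left(-3\right) 9 \left(- (1 - 1) + 4 \cdot 16\right)\right) \left(-109\right) = \left(60 - 27 \left(\left(-1\right) 0 + 64\right)\right) \left(-109\right) = \left(60 - 27 \left(0 + 64\right)\right) \left(-109\right) = \left(60 - 1728\right) \left(-109\right) = \left(-1668\right) \left(-109\right) = 181812$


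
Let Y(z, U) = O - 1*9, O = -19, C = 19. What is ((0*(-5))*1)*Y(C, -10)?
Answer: 0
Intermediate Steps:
Y(z, U) = -28 (Y(z, U) = -19 - 1*9 = -19 - 9 = -28)
((0*(-5))*1)*Y(C, -10) = ((0*(-5))*1)*(-28) = (0*1)*(-28) = 0*(-28) = 0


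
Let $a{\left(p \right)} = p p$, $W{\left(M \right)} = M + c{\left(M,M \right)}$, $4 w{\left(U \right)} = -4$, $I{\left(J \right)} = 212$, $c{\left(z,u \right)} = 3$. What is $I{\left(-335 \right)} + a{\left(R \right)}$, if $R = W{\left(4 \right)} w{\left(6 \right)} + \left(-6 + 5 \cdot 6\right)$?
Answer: $501$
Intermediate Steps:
$w{\left(U \right)} = -1$ ($w{\left(U \right)} = \frac{1}{4} \left(-4\right) = -1$)
$W{\left(M \right)} = 3 + M$ ($W{\left(M \right)} = M + 3 = 3 + M$)
$R = 17$ ($R = \left(3 + 4\right) \left(-1\right) + \left(-6 + 5 \cdot 6\right) = 7 \left(-1\right) + \left(-6 + 30\right) = -7 + 24 = 17$)
$a{\left(p \right)} = p^{2}$
$I{\left(-335 \right)} + a{\left(R \right)} = 212 + 17^{2} = 212 + 289 = 501$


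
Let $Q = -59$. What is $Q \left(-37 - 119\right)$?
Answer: $9204$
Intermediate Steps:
$Q \left(-37 - 119\right) = - 59 \left(-37 - 119\right) = \left(-59\right) \left(-156\right) = 9204$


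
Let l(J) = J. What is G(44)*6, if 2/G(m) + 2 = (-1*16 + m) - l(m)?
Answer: -⅔ ≈ -0.66667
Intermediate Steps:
G(m) = -⅑ (G(m) = 2/(-2 + ((-1*16 + m) - m)) = 2/(-2 + ((-16 + m) - m)) = 2/(-2 - 16) = 2/(-18) = 2*(-1/18) = -⅑)
G(44)*6 = -⅑*6 = -⅔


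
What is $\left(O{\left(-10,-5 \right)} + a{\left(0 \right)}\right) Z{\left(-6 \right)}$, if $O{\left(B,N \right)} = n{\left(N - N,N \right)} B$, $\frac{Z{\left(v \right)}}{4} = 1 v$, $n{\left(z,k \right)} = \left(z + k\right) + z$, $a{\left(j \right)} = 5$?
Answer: $-1320$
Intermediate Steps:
$n{\left(z,k \right)} = k + 2 z$ ($n{\left(z,k \right)} = \left(k + z\right) + z = k + 2 z$)
$Z{\left(v \right)} = 4 v$ ($Z{\left(v \right)} = 4 \cdot 1 v = 4 v$)
$O{\left(B,N \right)} = B N$ ($O{\left(B,N \right)} = \left(N + 2 \left(N - N\right)\right) B = \left(N + 2 \cdot 0\right) B = \left(N + 0\right) B = N B = B N$)
$\left(O{\left(-10,-5 \right)} + a{\left(0 \right)}\right) Z{\left(-6 \right)} = \left(\left(-10\right) \left(-5\right) + 5\right) 4 \left(-6\right) = \left(50 + 5\right) \left(-24\right) = 55 \left(-24\right) = -1320$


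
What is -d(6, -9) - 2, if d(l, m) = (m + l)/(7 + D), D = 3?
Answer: -17/10 ≈ -1.7000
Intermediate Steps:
d(l, m) = l/10 + m/10 (d(l, m) = (m + l)/(7 + 3) = (l + m)/10 = (l + m)*(1/10) = l/10 + m/10)
-d(6, -9) - 2 = -((1/10)*6 + (1/10)*(-9)) - 2 = -(3/5 - 9/10) - 2 = -1*(-3/10) - 2 = 3/10 - 2 = -17/10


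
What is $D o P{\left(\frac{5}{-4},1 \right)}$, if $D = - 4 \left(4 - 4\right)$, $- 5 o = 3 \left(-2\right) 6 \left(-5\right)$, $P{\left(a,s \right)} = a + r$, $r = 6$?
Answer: $0$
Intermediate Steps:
$P{\left(a,s \right)} = 6 + a$ ($P{\left(a,s \right)} = a + 6 = 6 + a$)
$o = -36$ ($o = - \frac{3 \left(-2\right) 6 \left(-5\right)}{5} = - \frac{\left(-6\right) \left(-30\right)}{5} = \left(- \frac{1}{5}\right) 180 = -36$)
$D = 0$ ($D = \left(-4\right) 0 = 0$)
$D o P{\left(\frac{5}{-4},1 \right)} = 0 \left(-36\right) \left(6 + \frac{5}{-4}\right) = 0 \left(6 + 5 \left(- \frac{1}{4}\right)\right) = 0 \left(6 - \frac{5}{4}\right) = 0 \cdot \frac{19}{4} = 0$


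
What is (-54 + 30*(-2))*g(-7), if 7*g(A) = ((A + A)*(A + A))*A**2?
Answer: -156408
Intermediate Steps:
g(A) = 4*A**4/7 (g(A) = (((A + A)*(A + A))*A**2)/7 = (((2*A)*(2*A))*A**2)/7 = ((4*A**2)*A**2)/7 = (4*A**4)/7 = 4*A**4/7)
(-54 + 30*(-2))*g(-7) = (-54 + 30*(-2))*((4/7)*(-7)**4) = (-54 - 60)*((4/7)*2401) = -114*1372 = -156408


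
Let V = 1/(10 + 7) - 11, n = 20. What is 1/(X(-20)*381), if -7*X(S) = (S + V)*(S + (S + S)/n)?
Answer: -119/4408932 ≈ -2.6991e-5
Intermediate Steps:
V = -186/17 (V = 1/17 - 11 = -186/17 ≈ -10.941)
X(S) = -11*S*(-186/17 + S)/70 (X(S) = -(S - 186/17)*(S + (S + S)/20)/7 = -(-186/17 + S)*(S + (2*S)*(1/20))/7 = -(-186/17 + S)*(S + S/10)/7 = -(-186/17 + S)*11*S/10/7 = -11*S*(-186/17 + S)/70)
1/(X(-20)*381) = 1/(((11/1190)*(-20)*(186 - 17*(-20)))*381) = (1/381)/((11/1190)*(-20)*(186 + 340)) = (1/381)/((11/1190)*(-20)*526) = (1/381)/(-11572/119) = -119/11572*1/381 = -119/4408932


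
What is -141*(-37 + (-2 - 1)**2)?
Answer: 3948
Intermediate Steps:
-141*(-37 + (-2 - 1)**2) = -141*(-37 + (-3)**2) = -141*(-37 + 9) = -141*(-28) = 3948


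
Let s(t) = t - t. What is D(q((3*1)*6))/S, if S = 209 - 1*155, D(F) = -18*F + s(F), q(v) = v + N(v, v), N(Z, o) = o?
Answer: -12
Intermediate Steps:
s(t) = 0
q(v) = 2*v (q(v) = v + v = 2*v)
D(F) = -18*F (D(F) = -18*F + 0 = -18*F)
S = 54 (S = 209 - 155 = 54)
D(q((3*1)*6))/S = -36*(3*1)*6/54 = -36*3*6*(1/54) = -36*18*(1/54) = -18*36*(1/54) = -648*1/54 = -12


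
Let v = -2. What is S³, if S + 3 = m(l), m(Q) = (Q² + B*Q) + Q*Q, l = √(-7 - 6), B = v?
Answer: -19865 - 4942*I*√13 ≈ -19865.0 - 17819.0*I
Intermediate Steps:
B = -2
l = I*√13 (l = √(-13) = I*√13 ≈ 3.6056*I)
m(Q) = -2*Q + 2*Q² (m(Q) = (Q² - 2*Q) + Q*Q = (Q² - 2*Q) + Q² = -2*Q + 2*Q²)
S = -3 + 2*I*√13*(-1 + I*√13) (S = -3 + 2*(I*√13)*(-1 + I*√13) = -3 + 2*I*√13*(-1 + I*√13) ≈ -29.0 - 7.2111*I)
S³ = (-29 - 2*I*√13)³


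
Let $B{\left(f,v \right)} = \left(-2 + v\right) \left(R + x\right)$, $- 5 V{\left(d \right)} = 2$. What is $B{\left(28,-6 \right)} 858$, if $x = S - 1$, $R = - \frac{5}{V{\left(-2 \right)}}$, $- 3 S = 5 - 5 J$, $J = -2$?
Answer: $-44616$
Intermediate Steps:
$S = -5$ ($S = - \frac{5 - -10}{3} = - \frac{5 + 10}{3} = \left(- \frac{1}{3}\right) 15 = -5$)
$V{\left(d \right)} = - \frac{2}{5}$ ($V{\left(d \right)} = \left(- \frac{1}{5}\right) 2 = - \frac{2}{5}$)
$R = \frac{25}{2}$ ($R = - \frac{5}{- \frac{2}{5}} = \left(-5\right) \left(- \frac{5}{2}\right) = \frac{25}{2} \approx 12.5$)
$x = -6$ ($x = -5 - 1 = -6$)
$B{\left(f,v \right)} = -13 + \frac{13 v}{2}$ ($B{\left(f,v \right)} = \left(-2 + v\right) \left(\frac{25}{2} - 6\right) = \left(-2 + v\right) \frac{13}{2} = -13 + \frac{13 v}{2}$)
$B{\left(28,-6 \right)} 858 = \left(-13 + \frac{13}{2} \left(-6\right)\right) 858 = \left(-13 - 39\right) 858 = \left(-52\right) 858 = -44616$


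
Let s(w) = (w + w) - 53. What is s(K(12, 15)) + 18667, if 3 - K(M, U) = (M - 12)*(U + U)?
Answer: 18620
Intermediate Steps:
K(M, U) = 3 - 2*U*(-12 + M) (K(M, U) = 3 - (M - 12)*(U + U) = 3 - (-12 + M)*2*U = 3 - 2*U*(-12 + M))
s(w) = -53 + 2*w (s(w) = 2*w - 53 = -53 + 2*w)
s(K(12, 15)) + 18667 = (-53 + 2*(3 + 24*15 - 2*12*15)) + 18667 = (-53 + 2*(3 + 360 - 360)) + 18667 = (-53 + 2*3) + 18667 = (-53 + 6) + 18667 = -47 + 18667 = 18620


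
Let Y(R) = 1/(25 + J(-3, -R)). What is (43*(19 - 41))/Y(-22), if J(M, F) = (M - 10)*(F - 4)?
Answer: 197714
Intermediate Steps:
J(M, F) = (-10 + M)*(-4 + F)
Y(R) = 1/(77 + 13*R) (Y(R) = 1/(25 + (40 - (-10)*R - 4*(-3) - R*(-3))) = 1/(25 + (40 + 10*R + 12 + 3*R)) = 1/(25 + (52 + 13*R)) = 1/(77 + 13*R))
(43*(19 - 41))/Y(-22) = (43*(19 - 41))/(1/(77 + 13*(-22))) = (43*(-22))/(1/(77 - 286)) = -946/(1/(-209)) = -946/(-1/209) = -946*(-209) = 197714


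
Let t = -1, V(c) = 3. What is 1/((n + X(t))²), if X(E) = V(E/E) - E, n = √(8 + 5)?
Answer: (4 + √13)⁻² ≈ 0.017288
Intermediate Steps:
n = √13 ≈ 3.6056
X(E) = 3 - E
1/((n + X(t))²) = 1/((√13 + (3 - 1*(-1)))²) = 1/((√13 + (3 + 1))²) = 1/((√13 + 4)²) = 1/((4 + √13)²) = (4 + √13)⁻²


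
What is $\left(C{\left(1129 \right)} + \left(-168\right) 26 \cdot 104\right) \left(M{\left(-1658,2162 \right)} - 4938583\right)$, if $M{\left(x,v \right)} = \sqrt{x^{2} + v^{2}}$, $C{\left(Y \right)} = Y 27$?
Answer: $2092917150987 - 847578 \sqrt{1855802} \approx 2.0918 \cdot 10^{12}$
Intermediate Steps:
$C{\left(Y \right)} = 27 Y$
$M{\left(x,v \right)} = \sqrt{v^{2} + x^{2}}$
$\left(C{\left(1129 \right)} + \left(-168\right) 26 \cdot 104\right) \left(M{\left(-1658,2162 \right)} - 4938583\right) = \left(27 \cdot 1129 + \left(-168\right) 26 \cdot 104\right) \left(\sqrt{2162^{2} + \left(-1658\right)^{2}} - 4938583\right) = \left(30483 - 454272\right) \left(\sqrt{4674244 + 2748964} - 4938583\right) = \left(30483 - 454272\right) \left(\sqrt{7423208} - 4938583\right) = - 423789 \left(2 \sqrt{1855802} - 4938583\right) = - 423789 \left(-4938583 + 2 \sqrt{1855802}\right) = 2092917150987 - 847578 \sqrt{1855802}$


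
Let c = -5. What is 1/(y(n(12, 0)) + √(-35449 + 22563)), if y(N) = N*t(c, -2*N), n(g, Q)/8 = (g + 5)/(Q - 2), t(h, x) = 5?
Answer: -10/3779 - I*√12886/128486 ≈ -0.0026462 - 0.00088349*I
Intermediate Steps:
n(g, Q) = 8*(5 + g)/(-2 + Q) (n(g, Q) = 8*((g + 5)/(Q - 2)) = 8*((5 + g)/(-2 + Q)) = 8*(5 + g)/(-2 + Q))
y(N) = 5*N (y(N) = N*5 = 5*N)
1/(y(n(12, 0)) + √(-35449 + 22563)) = 1/(5*(8*(5 + 12)/(-2 + 0)) + √(-35449 + 22563)) = 1/(5*(8*17/(-2)) + √(-12886)) = 1/(5*(8*(-½)*17) + I*√12886) = 1/(5*(-68) + I*√12886) = 1/(-340 + I*√12886)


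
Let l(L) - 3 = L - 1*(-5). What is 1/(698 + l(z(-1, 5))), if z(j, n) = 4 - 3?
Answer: 1/707 ≈ 0.0014144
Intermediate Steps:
z(j, n) = 1
l(L) = 8 + L (l(L) = 3 + (L - 1*(-5)) = 3 + (L + 5) = 3 + (5 + L) = 8 + L)
1/(698 + l(z(-1, 5))) = 1/(698 + (8 + 1)) = 1/(698 + 9) = 1/707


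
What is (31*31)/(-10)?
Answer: -961/10 ≈ -96.100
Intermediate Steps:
(31*31)/(-10) = 961*(-⅒) = -961/10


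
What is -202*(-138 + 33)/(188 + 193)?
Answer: 7070/127 ≈ 55.669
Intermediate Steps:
-202*(-138 + 33)/(188 + 193) = -(-21210)/381 = -202*(-35/127) = 7070/127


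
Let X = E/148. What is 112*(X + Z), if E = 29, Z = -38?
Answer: -156660/37 ≈ -4234.1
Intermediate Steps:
X = 29/148 ≈ 0.19595
112*(X + Z) = 112*(29/148 - 38) = 112*(-5595/148) = -156660/37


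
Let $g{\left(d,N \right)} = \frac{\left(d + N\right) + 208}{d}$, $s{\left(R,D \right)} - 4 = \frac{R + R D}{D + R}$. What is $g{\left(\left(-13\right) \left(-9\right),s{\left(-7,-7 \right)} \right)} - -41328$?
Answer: $\frac{4835702}{117} \approx 41331.0$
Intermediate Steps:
$s{\left(R,D \right)} = 4 + \frac{R + D R}{D + R}$ ($s{\left(R,D \right)} = 4 + \frac{R + R D}{D + R} = 4 + \frac{R + D R}{D + R}$)
$g{\left(d,N \right)} = \frac{208 + N + d}{d}$ ($g{\left(d,N \right)} = \frac{\left(N + d\right) + 208}{d} = \frac{208 + N + d}{d}$)
$g{\left(\left(-13\right) \left(-9\right),s{\left(-7,-7 \right)} \right)} - -41328 = \frac{208 + \frac{4 \left(-7\right) + 5 \left(-7\right) - -49}{-7 - 7} - -117}{\left(-13\right) \left(-9\right)} - -41328 = \frac{208 + \frac{-28 - 35 + 49}{-14} + 117}{117} + 41328 = \frac{208 - -1 + 117}{117} + 41328 = \frac{208 + 1 + 117}{117} + 41328 = \frac{1}{117} \cdot 326 + 41328 = \frac{326}{117} + 41328 = \frac{4835702}{117}$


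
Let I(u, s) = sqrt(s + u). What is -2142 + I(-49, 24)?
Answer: -2142 + 5*I ≈ -2142.0 + 5.0*I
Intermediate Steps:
-2142 + I(-49, 24) = -2142 + sqrt(24 - 49) = -2142 + sqrt(-25) = -2142 + 5*I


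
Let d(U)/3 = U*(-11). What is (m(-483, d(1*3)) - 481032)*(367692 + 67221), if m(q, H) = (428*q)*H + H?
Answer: 8691538419585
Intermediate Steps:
d(U) = -33*U (d(U) = 3*(U*(-11)) = 3*(-11*U) = -33*U)
m(q, H) = H + 428*H*q (m(q, H) = 428*H*q + H = H + 428*H*q)
(m(-483, d(1*3)) - 481032)*(367692 + 67221) = ((-33*3)*(1 + 428*(-483)) - 481032)*(367692 + 67221) = ((-33*3)*(1 - 206724) - 481032)*434913 = (-99*(-206723) - 481032)*434913 = (20465577 - 481032)*434913 = 19984545*434913 = 8691538419585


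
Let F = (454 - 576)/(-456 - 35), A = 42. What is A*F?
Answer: 5124/491 ≈ 10.436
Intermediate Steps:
F = 122/491 (F = -122/(-491) = -122*(-1/491) = 122/491 ≈ 0.24847)
A*F = 42*(122/491) = 5124/491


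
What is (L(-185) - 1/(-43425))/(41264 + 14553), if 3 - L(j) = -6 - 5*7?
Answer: 1910701/2423853225 ≈ 0.00078829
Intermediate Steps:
L(j) = 44 (L(j) = 3 - (-6 - 5*7) = 3 - (-6 - 35) = 3 - 1*(-41) = 3 + 41 = 44)
(L(-185) - 1/(-43425))/(41264 + 14553) = (44 - 1/(-43425))/(41264 + 14553) = (44 - 1*(-1/43425))/55817 = (44 + 1/43425)*(1/55817) = (1910701/43425)*(1/55817) = 1910701/2423853225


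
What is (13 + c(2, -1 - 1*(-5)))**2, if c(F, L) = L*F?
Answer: 441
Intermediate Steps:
c(F, L) = F*L
(13 + c(2, -1 - 1*(-5)))**2 = (13 + 2*(-1 - 1*(-5)))**2 = (13 + 2*(-1 + 5))**2 = (13 + 2*4)**2 = (13 + 8)**2 = 21**2 = 441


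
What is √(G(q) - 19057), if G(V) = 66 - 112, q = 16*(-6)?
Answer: I*√19103 ≈ 138.21*I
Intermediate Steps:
q = -96
G(V) = -46
√(G(q) - 19057) = √(-46 - 19057) = √(-19103) = I*√19103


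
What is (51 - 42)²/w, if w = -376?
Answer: -81/376 ≈ -0.21543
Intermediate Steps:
(51 - 42)²/w = (51 - 42)²/(-376) = 9²*(-1/376) = 81*(-1/376) = -81/376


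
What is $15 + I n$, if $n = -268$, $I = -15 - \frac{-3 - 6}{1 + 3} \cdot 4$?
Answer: $1623$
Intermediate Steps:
$I = -6$ ($I = -15 - - \frac{9}{4} \cdot 4 = -15 - \left(-9\right) \frac{1}{4} \cdot 4 = -15 - \left(- \frac{9}{4}\right) 4 = -15 - -9 = -15 + 9 = -6$)
$15 + I n = 15 - -1608 = 15 + 1608 = 1623$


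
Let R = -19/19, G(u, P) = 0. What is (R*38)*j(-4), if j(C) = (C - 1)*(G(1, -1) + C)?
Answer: -760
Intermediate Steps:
R = -1 (R = -19*1/19 = -1)
j(C) = C*(-1 + C) (j(C) = (C - 1)*(0 + C) = (-1 + C)*C = C*(-1 + C))
(R*38)*j(-4) = (-1*38)*(-4*(-1 - 4)) = -(-152)*(-5) = -38*20 = -760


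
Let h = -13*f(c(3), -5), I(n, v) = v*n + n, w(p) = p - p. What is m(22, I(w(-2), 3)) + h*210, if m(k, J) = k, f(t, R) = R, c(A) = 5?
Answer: 13672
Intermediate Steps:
w(p) = 0
I(n, v) = n + n*v (I(n, v) = n*v + n = n + n*v)
h = 65 (h = -13*(-5) = 65)
m(22, I(w(-2), 3)) + h*210 = 22 + 65*210 = 22 + 13650 = 13672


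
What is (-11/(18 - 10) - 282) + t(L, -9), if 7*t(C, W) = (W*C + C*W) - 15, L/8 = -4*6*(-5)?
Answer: -154229/56 ≈ -2754.1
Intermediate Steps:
L = 960 (L = 8*(-4*6*(-5)) = 8*(-24*(-5)) = 8*120 = 960)
t(C, W) = -15/7 + 2*C*W/7 (t(C, W) = ((W*C + C*W) - 15)/7 = ((C*W + C*W) - 15)/7 = (2*C*W - 15)/7 = (-15 + 2*C*W)/7 = -15/7 + 2*C*W/7)
(-11/(18 - 10) - 282) + t(L, -9) = (-11/(18 - 10) - 282) + (-15/7 + (2/7)*960*(-9)) = (-11/8 - 282) + (-15/7 - 17280/7) = (-11*⅛ - 282) - 17295/7 = (-11/8 - 282) - 17295/7 = -2267/8 - 17295/7 = -154229/56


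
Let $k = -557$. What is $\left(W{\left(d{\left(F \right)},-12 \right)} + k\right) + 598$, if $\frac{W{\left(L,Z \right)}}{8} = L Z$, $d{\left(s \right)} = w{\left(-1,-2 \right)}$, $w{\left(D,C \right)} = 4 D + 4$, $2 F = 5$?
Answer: $41$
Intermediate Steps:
$F = \frac{5}{2}$ ($F = \frac{1}{2} \cdot 5 = \frac{5}{2} \approx 2.5$)
$w{\left(D,C \right)} = 4 + 4 D$
$d{\left(s \right)} = 0$ ($d{\left(s \right)} = 4 + 4 \left(-1\right) = 4 - 4 = 0$)
$W{\left(L,Z \right)} = 8 L Z$
$\left(W{\left(d{\left(F \right)},-12 \right)} + k\right) + 598 = \left(8 \cdot 0 \left(-12\right) - 557\right) + 598 = \left(0 - 557\right) + 598 = -557 + 598 = 41$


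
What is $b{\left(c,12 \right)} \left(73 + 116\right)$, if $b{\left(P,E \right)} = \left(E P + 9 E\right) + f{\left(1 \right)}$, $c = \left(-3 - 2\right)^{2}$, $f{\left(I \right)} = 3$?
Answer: $77679$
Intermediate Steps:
$c = 25$ ($c = \left(-5\right)^{2} = 25$)
$b{\left(P,E \right)} = 3 + 9 E + E P$ ($b{\left(P,E \right)} = \left(E P + 9 E\right) + 3 = \left(9 E + E P\right) + 3 = 3 + 9 E + E P$)
$b{\left(c,12 \right)} \left(73 + 116\right) = \left(3 + 9 \cdot 12 + 12 \cdot 25\right) \left(73 + 116\right) = \left(3 + 108 + 300\right) 189 = 411 \cdot 189 = 77679$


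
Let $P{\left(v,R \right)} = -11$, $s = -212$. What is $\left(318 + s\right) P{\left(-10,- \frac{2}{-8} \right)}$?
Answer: $-1166$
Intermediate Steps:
$\left(318 + s\right) P{\left(-10,- \frac{2}{-8} \right)} = \left(318 - 212\right) \left(-11\right) = 106 \left(-11\right) = -1166$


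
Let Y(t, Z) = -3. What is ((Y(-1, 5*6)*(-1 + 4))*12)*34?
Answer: -3672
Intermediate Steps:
((Y(-1, 5*6)*(-1 + 4))*12)*34 = (-3*(-1 + 4)*12)*34 = (-3*3*12)*34 = -9*12*34 = -108*34 = -3672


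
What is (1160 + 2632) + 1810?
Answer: 5602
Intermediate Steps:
(1160 + 2632) + 1810 = 3792 + 1810 = 5602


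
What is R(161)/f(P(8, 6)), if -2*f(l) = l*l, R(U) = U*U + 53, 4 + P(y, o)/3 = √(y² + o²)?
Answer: -481/3 ≈ -160.33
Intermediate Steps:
P(y, o) = -12 + 3*√(o² + y²) (P(y, o) = -12 + 3*√(y² + o²) = -12 + 3*√(o² + y²))
R(U) = 53 + U² (R(U) = U² + 53 = 53 + U²)
f(l) = -l²/2 (f(l) = -l*l/2 = -l²/2)
R(161)/f(P(8, 6)) = (53 + 161²)/((-(-12 + 3*√(6² + 8²))²/2)) = (53 + 25921)/((-(-12 + 3*√(36 + 64))²/2)) = 25974/((-(-12 + 3*√100)²/2)) = 25974/((-(-12 + 3*10)²/2)) = 25974/((-(-12 + 30)²/2)) = 25974/((-½*18²)) = 25974/((-½*324)) = 25974/(-162) = 25974*(-1/162) = -481/3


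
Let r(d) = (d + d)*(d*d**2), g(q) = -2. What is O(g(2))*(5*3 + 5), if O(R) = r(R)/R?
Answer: -320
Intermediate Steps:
r(d) = 2*d**4 (r(d) = (2*d)*d**3 = 2*d**4)
O(R) = 2*R**3 (O(R) = (2*R**4)/R = 2*R**3)
O(g(2))*(5*3 + 5) = (2*(-2)**3)*(5*3 + 5) = (2*(-8))*(15 + 5) = -16*20 = -320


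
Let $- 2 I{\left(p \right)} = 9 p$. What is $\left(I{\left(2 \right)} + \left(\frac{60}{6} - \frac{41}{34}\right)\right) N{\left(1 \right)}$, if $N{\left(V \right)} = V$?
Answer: $- \frac{7}{34} \approx -0.20588$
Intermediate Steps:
$I{\left(p \right)} = - \frac{9 p}{2}$
$\left(I{\left(2 \right)} + \left(\frac{60}{6} - \frac{41}{34}\right)\right) N{\left(1 \right)} = \left(\left(- \frac{9}{2}\right) 2 + \left(\frac{60}{6} - \frac{41}{34}\right)\right) 1 = \left(-9 + \left(60 \cdot \frac{1}{6} - \frac{41}{34}\right)\right) 1 = \left(-9 + \left(10 - \frac{41}{34}\right)\right) 1 = \left(-9 + \frac{299}{34}\right) 1 = \left(- \frac{7}{34}\right) 1 = - \frac{7}{34}$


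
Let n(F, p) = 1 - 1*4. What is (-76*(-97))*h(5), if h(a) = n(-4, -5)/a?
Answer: -22116/5 ≈ -4423.2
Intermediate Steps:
n(F, p) = -3 (n(F, p) = 1 - 4 = -3)
h(a) = -3/a
(-76*(-97))*h(5) = (-76*(-97))*(-3/5) = 7372*(-3*⅕) = 7372*(-⅗) = -22116/5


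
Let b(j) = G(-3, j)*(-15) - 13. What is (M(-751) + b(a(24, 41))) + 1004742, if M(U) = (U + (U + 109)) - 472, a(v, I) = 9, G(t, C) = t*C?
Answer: 1003269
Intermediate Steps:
G(t, C) = C*t
b(j) = -13 + 45*j (b(j) = (j*(-3))*(-15) - 13 = -3*j*(-15) - 13 = 45*j - 13 = -13 + 45*j)
M(U) = -363 + 2*U (M(U) = (U + (109 + U)) - 472 = (109 + 2*U) - 472 = -363 + 2*U)
(M(-751) + b(a(24, 41))) + 1004742 = ((-363 + 2*(-751)) + (-13 + 45*9)) + 1004742 = ((-363 - 1502) + (-13 + 405)) + 1004742 = (-1865 + 392) + 1004742 = -1473 + 1004742 = 1003269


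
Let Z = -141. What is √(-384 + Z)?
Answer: 5*I*√21 ≈ 22.913*I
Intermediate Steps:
√(-384 + Z) = √(-384 - 141) = √(-525) = 5*I*√21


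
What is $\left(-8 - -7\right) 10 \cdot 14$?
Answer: $-140$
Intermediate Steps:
$\left(-8 - -7\right) 10 \cdot 14 = \left(-8 + 7\right) 10 \cdot 14 = \left(-1\right) 10 \cdot 14 = \left(-10\right) 14 = -140$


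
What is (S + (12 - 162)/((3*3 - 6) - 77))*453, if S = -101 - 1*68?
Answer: -2798634/37 ≈ -75639.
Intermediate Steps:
S = -169 (S = -101 - 68 = -169)
(S + (12 - 162)/((3*3 - 6) - 77))*453 = (-169 + (12 - 162)/((3*3 - 6) - 77))*453 = (-169 - 150/((9 - 6) - 77))*453 = (-169 - 150/(3 - 77))*453 = (-169 - 150/(-74))*453 = (-169 - 150*(-1/74))*453 = (-169 + 75/37)*453 = -6178/37*453 = -2798634/37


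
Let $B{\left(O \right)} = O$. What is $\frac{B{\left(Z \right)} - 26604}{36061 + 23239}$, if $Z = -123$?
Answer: $- \frac{26727}{59300} \approx -0.45071$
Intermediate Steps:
$\frac{B{\left(Z \right)} - 26604}{36061 + 23239} = \frac{-123 - 26604}{36061 + 23239} = - \frac{26727}{59300}$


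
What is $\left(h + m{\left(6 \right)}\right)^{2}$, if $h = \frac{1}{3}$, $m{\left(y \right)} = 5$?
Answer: $\frac{256}{9} \approx 28.444$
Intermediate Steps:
$h = \frac{1}{3} \approx 0.33333$
$\left(h + m{\left(6 \right)}\right)^{2} = \left(\frac{1}{3} + 5\right)^{2} = \left(\frac{16}{3}\right)^{2} = \frac{256}{9}$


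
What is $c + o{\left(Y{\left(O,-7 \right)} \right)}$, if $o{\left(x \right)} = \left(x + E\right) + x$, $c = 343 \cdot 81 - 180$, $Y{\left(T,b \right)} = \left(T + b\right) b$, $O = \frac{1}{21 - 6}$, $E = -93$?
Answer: $\frac{414106}{15} \approx 27607.0$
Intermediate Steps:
$O = \frac{1}{15} \approx 0.066667$
$Y{\left(T,b \right)} = b \left(T + b\right)$
$c = 27603$ ($c = 27783 - 180 = 27603$)
$o{\left(x \right)} = -93 + 2 x$ ($o{\left(x \right)} = \left(x - 93\right) + x = \left(-93 + x\right) + x = -93 + 2 x$)
$c + o{\left(Y{\left(O,-7 \right)} \right)} = 27603 - \left(93 - 2 \left(- 7 \left(\frac{1}{15} - 7\right)\right)\right) = 27603 - \left(93 - 2 \left(\left(-7\right) \left(- \frac{104}{15}\right)\right)\right) = 27603 + \left(-93 + 2 \cdot \frac{728}{15}\right) = 27603 + \left(-93 + \frac{1456}{15}\right) = 27603 + \frac{61}{15} = \frac{414106}{15}$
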